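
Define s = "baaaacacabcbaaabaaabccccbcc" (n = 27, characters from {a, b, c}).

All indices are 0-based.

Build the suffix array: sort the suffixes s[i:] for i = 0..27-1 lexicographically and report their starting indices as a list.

rank | idx | suffix
   0 |   1 | aaaacacabcbaaabaaabccccbcc
   1 |  12 | aaabaaabccccbcc
   2 |  16 | aaabccccbcc
   3 |   2 | aaacacabcbaaabaaabccccbcc
   4 |  13 | aabaaabccccbcc
   5 |  17 | aabccccbcc
   6 |   3 | aacacabcbaaabaaabccccbcc
   7 |  14 | abaaabccccbcc
   8 |   8 | abcbaaabaaabccccbcc
   9 |  18 | abccccbcc
  10 |   6 | acabcbaaabaaabccccbcc
  11 |   4 | acacabcbaaabaaabccccbcc
  12 |   0 | baaaacacabcbaaabaaabccccbcc
  13 |  11 | baaabaaabccccbcc
  14 |  15 | baaabccccbcc
  15 |   9 | bcbaaabaaabccccbcc
  16 |  24 | bcc
  17 |  19 | bccccbcc
  18 |  26 | c
  19 |   7 | cabcbaaabaaabccccbcc
  20 |   5 | cacabcbaaabaaabccccbcc
  21 |  10 | cbaaabaaabccccbcc
  22 |  23 | cbcc
  23 |  25 | cc
  24 |  22 | ccbcc
  25 |  21 | cccbcc
  26 |  20 | ccccbcc

[1, 12, 16, 2, 13, 17, 3, 14, 8, 18, 6, 4, 0, 11, 15, 9, 24, 19, 26, 7, 5, 10, 23, 25, 22, 21, 20]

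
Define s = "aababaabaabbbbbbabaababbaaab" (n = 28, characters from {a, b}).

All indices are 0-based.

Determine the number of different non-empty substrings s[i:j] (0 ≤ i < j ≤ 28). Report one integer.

320

sorted suffixes:
  #0 SA[0]=24  'aaab'
  #1 SA[1]=25  'aab'
  #2 SA[2]=5  'aabaabbbbbbabaababbaaab'
  #3 SA[3]=0  'aababaabaabbbbbbabaababbaaab'
  #4 SA[4]=18  'aababbaaab'
  #5 SA[5]=8  'aabbbbbbabaababbaaab'
  #6 SA[6]=26  'ab'
  #7 SA[7]=3  'abaabaabbbbbbabaababbaaab'
  #8 SA[8]=16  'abaababbaaab'
  #9 SA[9]=6  'abaabbbbbbabaababbaaab'
  #10 SA[10]=1  'ababaabaabbbbbbabaababbaaab'
  #11 SA[11]=19  'ababbaaab'
  #12 SA[12]=21  'abbaaab'
  #13 SA[13]=9  'abbbbbbabaababbaaab'
  #14 SA[14]=27  'b'
  #15 SA[15]=23  'baaab'
  #16 SA[16]=4  'baabaabbbbbbabaababbaaab'
  #17 SA[17]=17  'baababbaaab'
  #18 SA[18]=7  'baabbbbbbabaababbaaab'
  #19 SA[19]=2  'babaabaabbbbbbabaababbaaab'
  #20 SA[20]=15  'babaababbaaab'
  #21 SA[21]=20  'babbaaab'
  #22 SA[22]=22  'bbaaab'
  #23 SA[23]=14  'bbabaababbaaab'
  #24 SA[24]=13  'bbbabaababbaaab'
  #25 SA[25]=12  'bbbbabaababbaaab'
  #26 SA[26]=11  'bbbbbabaababbaaab'
  #27 SA[27]=10  'bbbbbbabaababbaaab'

SA = [24, 25, 5, 0, 18, 8, 26, 3, 16, 6, 1, 19, 21, 9, 27, 23, 4, 17, 7, 2, 15, 20, 22, 14, 13, 12, 11, 10]
[i] adj suffixes → lcp
  [1] 24/25 → 2 ('aa')
  [2] 25/5 → 3 ('aab')
  [3] 5/0 → 4 ('aaba')
  [4] 0/18 → 5 ('aabab')
  [5] 18/8 → 3 ('aab')
  [6] 8/26 → 1 ('a')
  [7] 26/3 → 2 ('ab')
  [8] 3/16 → 6 ('abaaba')
  [9] 16/6 → 5 ('abaab')
  [10] 6/1 → 3 ('aba')
  [11] 1/19 → 4 ('abab')
  [12] 19/21 → 2 ('ab')
  [13] 21/9 → 3 ('abb')
  [14] 9/27 → 0 ('')
  [15] 27/23 → 1 ('b')
  [16] 23/4 → 3 ('baa')
  [17] 4/17 → 5 ('baaba')
  [18] 17/7 → 4 ('baab')
  [19] 7/2 → 2 ('ba')
  [20] 2/15 → 7 ('babaaba')
  [21] 15/20 → 3 ('bab')
  [22] 20/22 → 1 ('b')
  [23] 22/14 → 3 ('bba')
  [24] 14/13 → 2 ('bb')
  [25] 13/12 → 3 ('bbb')
  [26] 12/11 → 4 ('bbbb')
  [27] 11/10 → 5 ('bbbbb')

n(n+1)/2 = 28·29/2 = 406
Σ LCP = 0 + 2 + 3 + 4 + 5 + 3 + 1 + 2 + 6 + 5 + 3 + 4 + 2 + 3 + 0 + 1 + 3 + 5 + 4 + 2 + 7 + 3 + 1 + 3 + 2 + 3 + 4 + 5 = 86
distinct = 406 − 86 = 320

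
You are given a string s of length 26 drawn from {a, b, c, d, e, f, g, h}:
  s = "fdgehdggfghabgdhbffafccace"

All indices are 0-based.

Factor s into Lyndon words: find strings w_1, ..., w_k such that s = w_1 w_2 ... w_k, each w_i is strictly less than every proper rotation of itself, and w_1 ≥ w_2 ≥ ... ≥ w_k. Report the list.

emit factor 1: 'f' (i=0, period=1)
emit factor 2: 'dgehdggfgh' (i=1, period=10)
emit factor 3: 'abgdhbffafccace' (i=11, period=15)

["f", "dgehdggfgh", "abgdhbffafccace"]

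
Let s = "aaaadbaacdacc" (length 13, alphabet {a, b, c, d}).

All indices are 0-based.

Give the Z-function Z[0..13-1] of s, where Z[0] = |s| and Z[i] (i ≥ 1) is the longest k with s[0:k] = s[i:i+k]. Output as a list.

[13, 3, 2, 1, 0, 0, 2, 1, 0, 0, 1, 0, 0]

Z[0]=13
i=1: outside box; Z[1]=3 scan→box=[1,4)
i=2: min(r-i=2, Z[1]=3)=2; Z[2]=2
i=3: min(r-i=1, Z[2]=2)=1; Z[3]=1
i=4: outside box; Z[4]=0
i=5: outside box; Z[5]=0
i=6: outside box; Z[6]=2 scan→box=[6,8)
i=7: min(r-i=1, Z[1]=3)=1; Z[7]=1
i=8: outside box; Z[8]=0
i=9: outside box; Z[9]=0
i=10: outside box; Z[10]=1 scan→box=[10,11)
i=11: outside box; Z[11]=0
i=12: outside box; Z[12]=0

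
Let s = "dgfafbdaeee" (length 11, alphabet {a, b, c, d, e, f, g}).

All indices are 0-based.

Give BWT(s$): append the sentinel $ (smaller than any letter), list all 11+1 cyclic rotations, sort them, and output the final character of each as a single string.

rank  rotation      last
    0  $dgfafbdaeee  e
    1  aeee$dgfafbd  d
    2  afbdaeee$dgf  f
    3  bdaeee$dgfaf  f
    4  daeee$dgfafb  b
    5  dgfafbdaeee$  $
    6  e$dgfafbdaee  e
    7  ee$dgfafbdae  e
    8  eee$dgfafbda  a
    9  fafbdaeee$dg  g
   10  fbdaeee$dgfa  a
   11  gfafbdaeee$d  d

edffb$eeagad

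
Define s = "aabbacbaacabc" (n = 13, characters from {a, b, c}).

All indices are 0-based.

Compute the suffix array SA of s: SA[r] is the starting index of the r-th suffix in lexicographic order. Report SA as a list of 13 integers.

[0, 7, 1, 10, 8, 4, 6, 3, 2, 11, 12, 9, 5]

rank | idx | suffix
   0 |   0 | aabbacbaacabc
   1 |   7 | aacabc
   2 |   1 | abbacbaacabc
   3 |  10 | abc
   4 |   8 | acabc
   5 |   4 | acbaacabc
   6 |   6 | baacabc
   7 |   3 | bacbaacabc
   8 |   2 | bbacbaacabc
   9 |  11 | bc
  10 |  12 | c
  11 |   9 | cabc
  12 |   5 | cbaacabc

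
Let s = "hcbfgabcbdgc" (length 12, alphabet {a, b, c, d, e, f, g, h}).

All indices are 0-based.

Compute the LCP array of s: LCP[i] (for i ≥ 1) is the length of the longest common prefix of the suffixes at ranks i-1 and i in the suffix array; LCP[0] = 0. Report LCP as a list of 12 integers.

[0, 0, 1, 1, 0, 1, 2, 0, 0, 0, 1, 0]

rank→(start, suffix):
  0 → (5, 'abcbdgc')
  1 → (6, 'bcbdgc')
  2 → (8, 'bdgc')
  3 → (2, 'bfgabcbdgc')
  4 → (11, 'c')
  5 → (7, 'cbdgc')
  6 → (1, 'cbfgabcbdgc')
  7 → (9, 'dgc')
  8 → (3, 'fgabcbdgc')
  9 → (4, 'gabcbdgc')
  10 → (10, 'gc')
  11 → (0, 'hcbfgabcbdgc')

SA = [5, 6, 8, 2, 11, 7, 1, 9, 3, 4, 10, 0]
i: (SA[i-1],SA[i]) lcp shared
  1: (5,6) 0 ''
  2: (6,8) 1 'b'
  3: (8,2) 1 'b'
  4: (2,11) 0 ''
  5: (11,7) 1 'c'
  6: (7,1) 2 'cb'
  7: (1,9) 0 ''
  8: (9,3) 0 ''
  9: (3,4) 0 ''
  10: (4,10) 1 'g'
  11: (10,0) 0 ''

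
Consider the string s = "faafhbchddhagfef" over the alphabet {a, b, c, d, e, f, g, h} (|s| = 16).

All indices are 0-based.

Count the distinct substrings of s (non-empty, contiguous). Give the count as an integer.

128

sorted suffixes:
  #0 SA[0]=1  'aafhbchddhagfef'
  #1 SA[1]=2  'afhbchddhagfef'
  #2 SA[2]=11  'agfef'
  #3 SA[3]=5  'bchddhagfef'
  #4 SA[4]=6  'chddhagfef'
  #5 SA[5]=8  'ddhagfef'
  #6 SA[6]=9  'dhagfef'
  #7 SA[7]=14  'ef'
  #8 SA[8]=15  'f'
  #9 SA[9]=0  'faafhbchddhagfef'
  #10 SA[10]=13  'fef'
  #11 SA[11]=3  'fhbchddhagfef'
  #12 SA[12]=12  'gfef'
  #13 SA[13]=10  'hagfef'
  #14 SA[14]=4  'hbchddhagfef'
  #15 SA[15]=7  'hddhagfef'

SA = [1, 2, 11, 5, 6, 8, 9, 14, 15, 0, 13, 3, 12, 10, 4, 7]
i: (SA[i-1],SA[i]) lcp shared
  1: (1,2) 1 'a'
  2: (2,11) 1 'a'
  3: (11,5) 0 ''
  4: (5,6) 0 ''
  5: (6,8) 0 ''
  6: (8,9) 1 'd'
  7: (9,14) 0 ''
  8: (14,15) 0 ''
  9: (15,0) 1 'f'
  10: (0,13) 1 'f'
  11: (13,3) 1 'f'
  12: (3,12) 0 ''
  13: (12,10) 0 ''
  14: (10,4) 1 'h'
  15: (4,7) 1 'h'

n(n+1)/2 = 16·17/2 = 136
Σ LCP = 0 + 1 + 1 + 0 + 0 + 0 + 1 + 0 + 0 + 1 + 1 + 1 + 0 + 0 + 1 + 1 = 8
distinct = 136 − 8 = 128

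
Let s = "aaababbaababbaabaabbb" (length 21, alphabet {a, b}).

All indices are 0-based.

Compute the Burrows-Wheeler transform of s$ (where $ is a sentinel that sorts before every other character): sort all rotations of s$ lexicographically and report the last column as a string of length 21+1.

b$bbabaaabbabbbaaabaaa

rank  rotation                last
    0  $aaababbaababbaabaabbb  b
    1  aaababbaababbaabaabbb$  $
    2  aabaabbb$aaababbaababb  b
    3  aababbaabaabbb$aaababb  b
    4  aababbaababbaabaabbb$a  a
    5  aabbb$aaababbaababbaab  b
    6  abaabbb$aaababbaababba  a
    7  ababbaabaabbb$aaababba  a
    8  ababbaababbaabaabbb$aa  a
    9  abbaabaabbb$aaababbaab  b
   10  abbaababbaabaabbb$aaab  b
   11  abbb$aaababbaababbaaba  a
   12  b$aaababbaababbaabaabb  b
   13  baabaabbb$aaababbaabab  b
   14  baababbaabaabbb$aaabab  b
   15  baabbb$aaababbaababbaa  a
   16  babbaabaabbb$aaababbaa  a
   17  babbaababbaabaabbb$aaa  a
   18  bb$aaababbaababbaabaab  b
   19  bbaabaabbb$aaababbaaba  a
   20  bbaababbaabaabbb$aaaba  a
   21  bbb$aaababbaababbaabaa  a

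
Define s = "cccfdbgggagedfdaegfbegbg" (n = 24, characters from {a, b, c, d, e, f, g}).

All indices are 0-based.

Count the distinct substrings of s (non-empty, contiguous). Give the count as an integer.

rank→(start, suffix):
  0 → (15, 'aegfbegbg')
  1 → (9, 'agedfdaegfbegbg')
  2 → (19, 'begbg')
  3 → (22, 'bg')
  4 → (5, 'bgggagedfdaegfbegbg')
  5 → (0, 'cccfdbgggagedfdaegfbegbg')
  6 → (1, 'ccfdbgggagedfdaegfbegbg')
  7 → (2, 'cfdbgggagedfdaegfbegbg')
  8 → (14, 'daegfbegbg')
  9 → (4, 'dbgggagedfdaegfbegbg')
  10 → (12, 'dfdaegfbegbg')
  11 → (11, 'edfdaegfbegbg')
  12 → (20, 'egbg')
  13 → (16, 'egfbegbg')
  14 → (18, 'fbegbg')
  15 → (13, 'fdaegfbegbg')
  16 → (3, 'fdbgggagedfdaegfbegbg')
  17 → (23, 'g')
  18 → (8, 'gagedfdaegfbegbg')
  19 → (21, 'gbg')
  20 → (10, 'gedfdaegfbegbg')
  21 → (17, 'gfbegbg')
  22 → (7, 'ggagedfdaegfbegbg')
  23 → (6, 'gggagedfdaegfbegbg')

SA = [15, 9, 19, 22, 5, 0, 1, 2, 14, 4, 12, 11, 20, 16, 18, 13, 3, 23, 8, 21, 10, 17, 7, 6]
i: (SA[i-1],SA[i]) lcp shared
  1: (15,9) 1 'a'
  2: (9,19) 0 ''
  3: (19,22) 1 'b'
  4: (22,5) 2 'bg'
  5: (5,0) 0 ''
  6: (0,1) 2 'cc'
  7: (1,2) 1 'c'
  8: (2,14) 0 ''
  9: (14,4) 1 'd'
  10: (4,12) 1 'd'
  11: (12,11) 0 ''
  12: (11,20) 1 'e'
  13: (20,16) 2 'eg'
  14: (16,18) 0 ''
  15: (18,13) 1 'f'
  16: (13,3) 2 'fd'
  17: (3,23) 0 ''
  18: (23,8) 1 'g'
  19: (8,21) 1 'g'
  20: (21,10) 1 'g'
  21: (10,17) 1 'g'
  22: (17,7) 1 'g'
  23: (7,6) 2 'gg'

n(n+1)/2 = 24·25/2 = 300
Σ LCP = 0 + 1 + 0 + 1 + 2 + 0 + 2 + 1 + 0 + 1 + 1 + 0 + 1 + 2 + 0 + 1 + 2 + 0 + 1 + 1 + 1 + 1 + 1 + 2 = 22
distinct = 300 − 22 = 278

278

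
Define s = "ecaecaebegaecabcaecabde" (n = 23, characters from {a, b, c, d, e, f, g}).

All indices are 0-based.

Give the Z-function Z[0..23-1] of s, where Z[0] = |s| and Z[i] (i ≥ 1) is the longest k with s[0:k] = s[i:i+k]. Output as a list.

Z[0]=23
i=1: fresh scan; Z[1]=0
i=2: fresh scan; Z[2]=0
i=3: fresh scan; Z[3]=4 extend→box=[3,7)
i=4: min(r-i=3, Z[1]=0)=0; Z[4]=0
i=5: min(r-i=2, Z[2]=0)=0; Z[5]=0
i=6: min(r-i=1, Z[3]=4)=1; Z[6]=1
i=7: fresh scan; Z[7]=0
i=8: fresh scan; Z[8]=1 extend→box=[8,9)
i=9: fresh scan; Z[9]=0
i=10: fresh scan; Z[10]=0
i=11: fresh scan; Z[11]=3 extend→box=[11,14)
i=12: min(r-i=2, Z[1]=0)=0; Z[12]=0
i=13: min(r-i=1, Z[2]=0)=0; Z[13]=0
i=14: fresh scan; Z[14]=0
i=15: fresh scan; Z[15]=0
i=16: fresh scan; Z[16]=0
i=17: fresh scan; Z[17]=3 extend→box=[17,20)
i=18: min(r-i=2, Z[1]=0)=0; Z[18]=0
i=19: min(r-i=1, Z[2]=0)=0; Z[19]=0
i=20: fresh scan; Z[20]=0
i=21: fresh scan; Z[21]=0
i=22: fresh scan; Z[22]=1 extend→box=[22,23)

[23, 0, 0, 4, 0, 0, 1, 0, 1, 0, 0, 3, 0, 0, 0, 0, 0, 3, 0, 0, 0, 0, 1]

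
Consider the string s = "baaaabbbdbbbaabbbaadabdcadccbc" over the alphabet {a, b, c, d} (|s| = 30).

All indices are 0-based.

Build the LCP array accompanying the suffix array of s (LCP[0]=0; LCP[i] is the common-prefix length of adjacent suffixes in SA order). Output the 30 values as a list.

[0, 3, 2, 5, 2, 1, 4, 2, 1, 2, 0, 3, 3, 1, 4, 2, 5, 3, 2, 1, 1, 2, 0, 1, 1, 1, 0, 1, 1, 2]

sorted suffixes:
  #0 SA[0]=1  'aaaabbbdbbbaabbbaadabdcadccbc'
  #1 SA[1]=2  'aaabbbdbbbaabbbaadabdcadccbc'
  #2 SA[2]=12  'aabbbaadabdcadccbc'
  #3 SA[3]=3  'aabbbdbbbaabbbaadabdcadccbc'
  #4 SA[4]=17  'aadabdcadccbc'
  #5 SA[5]=13  'abbbaadabdcadccbc'
  #6 SA[6]=4  'abbbdbbbaabbbaadabdcadccbc'
  #7 SA[7]=20  'abdcadccbc'
  #8 SA[8]=18  'adabdcadccbc'
  #9 SA[9]=24  'adccbc'
  #10 SA[10]=0  'baaaabbbdbbbaabbbaadabdcadccbc'
  #11 SA[11]=11  'baabbbaadabdcadccbc'
  #12 SA[12]=16  'baadabdcadccbc'
  #13 SA[13]=10  'bbaabbbaadabdcadccbc'
  #14 SA[14]=15  'bbaadabdcadccbc'
  #15 SA[15]=9  'bbbaabbbaadabdcadccbc'
  #16 SA[16]=14  'bbbaadabdcadccbc'
  #17 SA[17]=5  'bbbdbbbaabbbaadabdcadccbc'
  #18 SA[18]=6  'bbdbbbaabbbaadabdcadccbc'
  #19 SA[19]=28  'bc'
  #20 SA[20]=7  'bdbbbaabbbaadabdcadccbc'
  #21 SA[21]=21  'bdcadccbc'
  #22 SA[22]=29  'c'
  #23 SA[23]=23  'cadccbc'
  #24 SA[24]=27  'cbc'
  #25 SA[25]=26  'ccbc'
  #26 SA[26]=19  'dabdcadccbc'
  #27 SA[27]=8  'dbbbaabbbaadabdcadccbc'
  #28 SA[28]=22  'dcadccbc'
  #29 SA[29]=25  'dccbc'

SA = [1, 2, 12, 3, 17, 13, 4, 20, 18, 24, 0, 11, 16, 10, 15, 9, 14, 5, 6, 28, 7, 21, 29, 23, 27, 26, 19, 8, 22, 25]
rank  pair      lcp
   1  s[1:],s[2:]  3  'aaa'
   2  s[2:],s[12:]  2  'aa'
   3  s[12:],s[3:]  5  'aabbb'
   4  s[3:],s[17:]  2  'aa'
   5  s[17:],s[13:]  1  'a'
   6  s[13:],s[4:]  4  'abbb'
   7  s[4:],s[20:]  2  'ab'
   8  s[20:],s[18:]  1  'a'
   9  s[18:],s[24:]  2  'ad'
  10  s[24:],s[0:]  0  ''
  11  s[0:],s[11:]  3  'baa'
  12  s[11:],s[16:]  3  'baa'
  13  s[16:],s[10:]  1  'b'
  14  s[10:],s[15:]  4  'bbaa'
  15  s[15:],s[9:]  2  'bb'
  16  s[9:],s[14:]  5  'bbbaa'
  17  s[14:],s[5:]  3  'bbb'
  18  s[5:],s[6:]  2  'bb'
  19  s[6:],s[28:]  1  'b'
  20  s[28:],s[7:]  1  'b'
  21  s[7:],s[21:]  2  'bd'
  22  s[21:],s[29:]  0  ''
  23  s[29:],s[23:]  1  'c'
  24  s[23:],s[27:]  1  'c'
  25  s[27:],s[26:]  1  'c'
  26  s[26:],s[19:]  0  ''
  27  s[19:],s[8:]  1  'd'
  28  s[8:],s[22:]  1  'd'
  29  s[22:],s[25:]  2  'dc'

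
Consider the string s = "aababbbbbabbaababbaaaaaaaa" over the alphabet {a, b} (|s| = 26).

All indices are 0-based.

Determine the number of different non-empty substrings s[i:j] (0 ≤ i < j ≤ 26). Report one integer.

267

rank | idx | suffix
   0 |  25 | a
   1 |  24 | aa
   2 |  23 | aaa
   3 |  22 | aaaa
   4 |  21 | aaaaa
   5 |  20 | aaaaaa
   6 |  19 | aaaaaaa
   7 |  18 | aaaaaaaa
   8 |  12 | aababbaaaaaaaa
   9 |   0 | aababbbbbabbaababbaaaaaaaa
  10 |  13 | ababbaaaaaaaa
  11 |   1 | ababbbbbabbaababbaaaaaaaa
  12 |  15 | abbaaaaaaaa
  13 |   9 | abbaababbaaaaaaaa
  14 |   3 | abbbbbabbaababbaaaaaaaa
  15 |  17 | baaaaaaaa
  16 |  11 | baababbaaaaaaaa
  17 |  14 | babbaaaaaaaa
  18 |   8 | babbaababbaaaaaaaa
  19 |   2 | babbbbbabbaababbaaaaaaaa
  20 |  16 | bbaaaaaaaa
  21 |  10 | bbaababbaaaaaaaa
  22 |   7 | bbabbaababbaaaaaaaa
  23 |   6 | bbbabbaababbaaaaaaaa
  24 |   5 | bbbbabbaababbaaaaaaaa
  25 |   4 | bbbbbabbaababbaaaaaaaa

SA = [25, 24, 23, 22, 21, 20, 19, 18, 12, 0, 13, 1, 15, 9, 3, 17, 11, 14, 8, 2, 16, 10, 7, 6, 5, 4]
i: (SA[i-1],SA[i]) lcp shared
  1: (25,24) 1 'a'
  2: (24,23) 2 'aa'
  3: (23,22) 3 'aaa'
  4: (22,21) 4 'aaaa'
  5: (21,20) 5 'aaaaa'
  6: (20,19) 6 'aaaaaa'
  7: (19,18) 7 'aaaaaaa'
  8: (18,12) 2 'aa'
  9: (12,0) 6 'aababb'
  10: (0,13) 1 'a'
  11: (13,1) 5 'ababb'
  12: (1,15) 2 'ab'
  13: (15,9) 5 'abbaa'
  14: (9,3) 3 'abb'
  15: (3,17) 0 ''
  16: (17,11) 3 'baa'
  17: (11,14) 2 'ba'
  18: (14,8) 6 'babbaa'
  19: (8,2) 4 'babb'
  20: (2,16) 1 'b'
  21: (16,10) 4 'bbaa'
  22: (10,7) 3 'bba'
  23: (7,6) 2 'bb'
  24: (6,5) 3 'bbb'
  25: (5,4) 4 'bbbb'

n(n+1)/2 = 26·27/2 = 351
Σ LCP = 0 + 1 + 2 + 3 + 4 + 5 + 6 + 7 + 2 + 6 + 1 + 5 + 2 + 5 + 3 + 0 + 3 + 2 + 6 + 4 + 1 + 4 + 3 + 2 + 3 + 4 = 84
distinct = 351 − 84 = 267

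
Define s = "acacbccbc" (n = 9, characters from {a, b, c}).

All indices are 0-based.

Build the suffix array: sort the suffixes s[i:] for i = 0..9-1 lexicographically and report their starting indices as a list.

sorted suffixes:
  #0 SA[0]=0  'acacbccbc'
  #1 SA[1]=2  'acbccbc'
  #2 SA[2]=7  'bc'
  #3 SA[3]=4  'bccbc'
  #4 SA[4]=8  'c'
  #5 SA[5]=1  'cacbccbc'
  #6 SA[6]=6  'cbc'
  #7 SA[7]=3  'cbccbc'
  #8 SA[8]=5  'ccbc'

[0, 2, 7, 4, 8, 1, 6, 3, 5]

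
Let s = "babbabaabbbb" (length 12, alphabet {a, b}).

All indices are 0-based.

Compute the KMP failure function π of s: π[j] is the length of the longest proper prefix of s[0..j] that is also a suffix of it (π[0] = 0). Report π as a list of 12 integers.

π[0] = 0
j=1 s[j]='a': π[1]=0 (border '')
j=2 s[j]='b': π[2]=1 (border 'b')
j=3 s[j]='b': k: 1→0; π[3]=1 (border 'b')
j=4 s[j]='a': π[4]=2 (border 'ba')
j=5 s[j]='b': π[5]=3 (border 'bab')
j=6 s[j]='a': k: 3→1; π[6]=2 (border 'ba')
j=7 s[j]='a': k: 2→0; π[7]=0 (border '')
j=8 s[j]='b': π[8]=1 (border 'b')
j=9 s[j]='b': k: 1→0; π[9]=1 (border 'b')
j=10 s[j]='b': k: 1→0; π[10]=1 (border 'b')
j=11 s[j]='b': k: 1→0; π[11]=1 (border 'b')

[0, 0, 1, 1, 2, 3, 2, 0, 1, 1, 1, 1]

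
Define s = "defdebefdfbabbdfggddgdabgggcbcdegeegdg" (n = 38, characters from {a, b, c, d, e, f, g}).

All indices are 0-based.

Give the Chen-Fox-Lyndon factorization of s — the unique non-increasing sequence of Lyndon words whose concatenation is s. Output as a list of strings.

emit factor 1: 'def' (i=0, period=3)
emit factor 2: 'de' (i=3, period=2)
emit factor 3: 'befdf' (i=5, period=5)
emit factor 4: 'b' (i=10, period=1)
emit factor 5: 'abbdfggddgdabgggcbcdegeegdg' (i=11, period=27)

["def", "de", "befdf", "b", "abbdfggddgdabgggcbcdegeegdg"]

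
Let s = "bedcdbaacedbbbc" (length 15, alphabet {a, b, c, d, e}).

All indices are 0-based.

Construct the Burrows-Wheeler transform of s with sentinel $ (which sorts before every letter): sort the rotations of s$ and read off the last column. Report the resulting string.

cbaddbb$bdaceecb

rank  rotation          last
    0  $bedcdbaacedbbbc  c
    1  aacedbbbc$bedcdb  b
    2  acedbbbc$bedcdba  a
    3  baacedbbbc$bedcd  d
    4  bbbc$bedcdbaaced  d
    5  bbc$bedcdbaacedb  b
    6  bc$bedcdbaacedbb  b
    7  bedcdbaacedbbbc$  $
    8  c$bedcdbaacedbbb  b
    9  cdbaacedbbbc$bed  d
   10  cedbbbc$bedcdbaa  a
   11  dbaacedbbbc$bedc  c
   12  dbbbc$bedcdbaace  e
   13  dcdbaacedbbbc$be  e
   14  edbbbc$bedcdbaac  c
   15  edcdbaacedbbbc$b  b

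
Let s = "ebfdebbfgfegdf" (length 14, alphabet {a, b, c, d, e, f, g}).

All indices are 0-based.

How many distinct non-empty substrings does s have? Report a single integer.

rank | idx | suffix
   0 |   5 | bbfgfegdf
   1 |   1 | bfdebbfgfegdf
   2 |   6 | bfgfegdf
   3 |   3 | debbfgfegdf
   4 |  12 | df
   5 |   4 | ebbfgfegdf
   6 |   0 | ebfdebbfgfegdf
   7 |  10 | egdf
   8 |  13 | f
   9 |   2 | fdebbfgfegdf
  10 |   9 | fegdf
  11 |   7 | fgfegdf
  12 |  11 | gdf
  13 |   8 | gfegdf

SA = [5, 1, 6, 3, 12, 4, 0, 10, 13, 2, 9, 7, 11, 8]
i: (SA[i-1],SA[i]) lcp shared
  1: (5,1) 1 'b'
  2: (1,6) 2 'bf'
  3: (6,3) 0 ''
  4: (3,12) 1 'd'
  5: (12,4) 0 ''
  6: (4,0) 2 'eb'
  7: (0,10) 1 'e'
  8: (10,13) 0 ''
  9: (13,2) 1 'f'
  10: (2,9) 1 'f'
  11: (9,7) 1 'f'
  12: (7,11) 0 ''
  13: (11,8) 1 'g'

n(n+1)/2 = 14·15/2 = 105
Σ LCP = 0 + 1 + 2 + 0 + 1 + 0 + 2 + 1 + 0 + 1 + 1 + 1 + 0 + 1 = 11
distinct = 105 − 11 = 94

94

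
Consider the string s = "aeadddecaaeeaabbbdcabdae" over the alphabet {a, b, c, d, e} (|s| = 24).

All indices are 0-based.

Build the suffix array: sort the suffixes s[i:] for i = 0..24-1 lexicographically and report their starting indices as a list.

[12, 8, 13, 19, 2, 22, 0, 9, 14, 15, 20, 16, 7, 18, 21, 17, 3, 4, 5, 23, 11, 1, 6, 10]

sorted suffixes:
  #0 SA[0]=12  'aabbbdcabdae'
  #1 SA[1]=8  'aaeeaabbbdcabdae'
  #2 SA[2]=13  'abbbdcabdae'
  #3 SA[3]=19  'abdae'
  #4 SA[4]=2  'adddecaaeeaabbbdcabdae'
  #5 SA[5]=22  'ae'
  #6 SA[6]=0  'aeadddecaaeeaabbbdcabdae'
  #7 SA[7]=9  'aeeaabbbdcabdae'
  #8 SA[8]=14  'bbbdcabdae'
  #9 SA[9]=15  'bbdcabdae'
  #10 SA[10]=20  'bdae'
  #11 SA[11]=16  'bdcabdae'
  #12 SA[12]=7  'caaeeaabbbdcabdae'
  #13 SA[13]=18  'cabdae'
  #14 SA[14]=21  'dae'
  #15 SA[15]=17  'dcabdae'
  #16 SA[16]=3  'dddecaaeeaabbbdcabdae'
  #17 SA[17]=4  'ddecaaeeaabbbdcabdae'
  #18 SA[18]=5  'decaaeeaabbbdcabdae'
  #19 SA[19]=23  'e'
  #20 SA[20]=11  'eaabbbdcabdae'
  #21 SA[21]=1  'eadddecaaeeaabbbdcabdae'
  #22 SA[22]=6  'ecaaeeaabbbdcabdae'
  #23 SA[23]=10  'eeaabbbdcabdae'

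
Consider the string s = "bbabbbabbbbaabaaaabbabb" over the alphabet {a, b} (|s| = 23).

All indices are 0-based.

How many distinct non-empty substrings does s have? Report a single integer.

rank→(start, suffix):
  0 → (14, 'aaaabbabb')
  1 → (15, 'aaabbabb')
  2 → (11, 'aabaaaabbabb')
  3 → (16, 'aabbabb')
  4 → (12, 'abaaaabbabb')
  5 → (20, 'abb')
  6 → (17, 'abbabb')
  7 → (2, 'abbbabbbbaabaaaabbabb')
  8 → (6, 'abbbbaabaaaabbabb')
  9 → (22, 'b')
  10 → (13, 'baaaabbabb')
  11 → (10, 'baabaaaabbabb')
  12 → (19, 'babb')
  13 → (1, 'babbbabbbbaabaaaabbabb')
  14 → (5, 'babbbbaabaaaabbabb')
  15 → (21, 'bb')
  16 → (9, 'bbaabaaaabbabb')
  17 → (18, 'bbabb')
  18 → (0, 'bbabbbabbbbaabaaaabbabb')
  19 → (4, 'bbabbbbaabaaaabbabb')
  20 → (8, 'bbbaabaaaabbabb')
  21 → (3, 'bbbabbbbaabaaaabbabb')
  22 → (7, 'bbbbaabaaaabbabb')

SA = [14, 15, 11, 16, 12, 20, 17, 2, 6, 22, 13, 10, 19, 1, 5, 21, 9, 18, 0, 4, 8, 3, 7]
rank  pair      lcp
   1  s[14:],s[15:]  3  'aaa'
   2  s[15:],s[11:]  2  'aa'
   3  s[11:],s[16:]  3  'aab'
   4  s[16:],s[12:]  1  'a'
   5  s[12:],s[20:]  2  'ab'
   6  s[20:],s[17:]  3  'abb'
   7  s[17:],s[2:]  3  'abb'
   8  s[2:],s[6:]  4  'abbb'
   9  s[6:],s[22:]  0  ''
  10  s[22:],s[13:]  1  'b'
  11  s[13:],s[10:]  3  'baa'
  12  s[10:],s[19:]  2  'ba'
  13  s[19:],s[1:]  4  'babb'
  14  s[1:],s[5:]  5  'babbb'
  15  s[5:],s[21:]  1  'b'
  16  s[21:],s[9:]  2  'bb'
  17  s[9:],s[18:]  3  'bba'
  18  s[18:],s[0:]  5  'bbabb'
  19  s[0:],s[4:]  6  'bbabbb'
  20  s[4:],s[8:]  2  'bb'
  21  s[8:],s[3:]  4  'bbba'
  22  s[3:],s[7:]  3  'bbb'

n(n+1)/2 = 23·24/2 = 276
Σ LCP = 0 + 3 + 2 + 3 + 1 + 2 + 3 + 3 + 4 + 0 + 1 + 3 + 2 + 4 + 5 + 1 + 2 + 3 + 5 + 6 + 2 + 4 + 3 = 62
distinct = 276 − 62 = 214

214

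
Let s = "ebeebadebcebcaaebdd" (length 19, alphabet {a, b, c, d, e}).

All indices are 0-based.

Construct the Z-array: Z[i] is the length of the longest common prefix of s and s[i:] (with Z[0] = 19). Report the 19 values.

[19, 0, 1, 2, 0, 0, 0, 2, 0, 0, 2, 0, 0, 0, 0, 2, 0, 0, 0]

Z[0]=19
i=1: i≥r, start 0; Z[1]=0
i=2: i≥r, start 0; Z[2]=1 extend→box=[2,3)
i=3: i≥r, start 0; Z[3]=2 extend→box=[3,5)
i=4: min(r-i=1, Z[1]=0)=0; Z[4]=0
i=5: i≥r, start 0; Z[5]=0
i=6: i≥r, start 0; Z[6]=0
i=7: i≥r, start 0; Z[7]=2 extend→box=[7,9)
i=8: min(r-i=1, Z[1]=0)=0; Z[8]=0
i=9: i≥r, start 0; Z[9]=0
i=10: i≥r, start 0; Z[10]=2 extend→box=[10,12)
i=11: min(r-i=1, Z[1]=0)=0; Z[11]=0
i=12: i≥r, start 0; Z[12]=0
i=13: i≥r, start 0; Z[13]=0
i=14: i≥r, start 0; Z[14]=0
i=15: i≥r, start 0; Z[15]=2 extend→box=[15,17)
i=16: min(r-i=1, Z[1]=0)=0; Z[16]=0
i=17: i≥r, start 0; Z[17]=0
i=18: i≥r, start 0; Z[18]=0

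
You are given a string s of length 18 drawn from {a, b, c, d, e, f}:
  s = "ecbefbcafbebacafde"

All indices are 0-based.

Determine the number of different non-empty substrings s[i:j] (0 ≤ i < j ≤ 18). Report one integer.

sorted suffixes:
  #0 SA[0]=12  'acafde'
  #1 SA[1]=7  'afbebacafde'
  #2 SA[2]=14  'afde'
  #3 SA[3]=11  'bacafde'
  #4 SA[4]=5  'bcafbebacafde'
  #5 SA[5]=9  'bebacafde'
  #6 SA[6]=2  'befbcafbebacafde'
  #7 SA[7]=6  'cafbebacafde'
  #8 SA[8]=13  'cafde'
  #9 SA[9]=1  'cbefbcafbebacafde'
  #10 SA[10]=16  'de'
  #11 SA[11]=17  'e'
  #12 SA[12]=10  'ebacafde'
  #13 SA[13]=0  'ecbefbcafbebacafde'
  #14 SA[14]=3  'efbcafbebacafde'
  #15 SA[15]=4  'fbcafbebacafde'
  #16 SA[16]=8  'fbebacafde'
  #17 SA[17]=15  'fde'

SA = [12, 7, 14, 11, 5, 9, 2, 6, 13, 1, 16, 17, 10, 0, 3, 4, 8, 15]
i: (SA[i-1],SA[i]) lcp shared
  1: (12,7) 1 'a'
  2: (7,14) 2 'af'
  3: (14,11) 0 ''
  4: (11,5) 1 'b'
  5: (5,9) 1 'b'
  6: (9,2) 2 'be'
  7: (2,6) 0 ''
  8: (6,13) 3 'caf'
  9: (13,1) 1 'c'
  10: (1,16) 0 ''
  11: (16,17) 0 ''
  12: (17,10) 1 'e'
  13: (10,0) 1 'e'
  14: (0,3) 1 'e'
  15: (3,4) 0 ''
  16: (4,8) 2 'fb'
  17: (8,15) 1 'f'

n(n+1)/2 = 18·19/2 = 171
Σ LCP = 0 + 1 + 2 + 0 + 1 + 1 + 2 + 0 + 3 + 1 + 0 + 0 + 1 + 1 + 1 + 0 + 2 + 1 = 17
distinct = 171 − 17 = 154

154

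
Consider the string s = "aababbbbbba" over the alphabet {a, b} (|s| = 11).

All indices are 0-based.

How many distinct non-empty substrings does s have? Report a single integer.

45

sorted suffixes:
  #0 SA[0]=10  'a'
  #1 SA[1]=0  'aababbbbbba'
  #2 SA[2]=1  'ababbbbbba'
  #3 SA[3]=3  'abbbbbba'
  #4 SA[4]=9  'ba'
  #5 SA[5]=2  'babbbbbba'
  #6 SA[6]=8  'bba'
  #7 SA[7]=7  'bbba'
  #8 SA[8]=6  'bbbba'
  #9 SA[9]=5  'bbbbba'
  #10 SA[10]=4  'bbbbbba'

SA = [10, 0, 1, 3, 9, 2, 8, 7, 6, 5, 4]
[i] adj suffixes → lcp
  [1] 10/0 → 1 ('a')
  [2] 0/1 → 1 ('a')
  [3] 1/3 → 2 ('ab')
  [4] 3/9 → 0 ('')
  [5] 9/2 → 2 ('ba')
  [6] 2/8 → 1 ('b')
  [7] 8/7 → 2 ('bb')
  [8] 7/6 → 3 ('bbb')
  [9] 6/5 → 4 ('bbbb')
  [10] 5/4 → 5 ('bbbbb')

n(n+1)/2 = 11·12/2 = 66
Σ LCP = 0 + 1 + 1 + 2 + 0 + 2 + 1 + 2 + 3 + 4 + 5 = 21
distinct = 66 − 21 = 45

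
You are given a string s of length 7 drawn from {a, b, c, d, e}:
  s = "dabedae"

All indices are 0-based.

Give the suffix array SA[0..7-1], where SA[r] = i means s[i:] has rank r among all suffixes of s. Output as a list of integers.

[1, 5, 2, 0, 4, 6, 3]

rank | idx | suffix
   0 |   1 | abedae
   1 |   5 | ae
   2 |   2 | bedae
   3 |   0 | dabedae
   4 |   4 | dae
   5 |   6 | e
   6 |   3 | edae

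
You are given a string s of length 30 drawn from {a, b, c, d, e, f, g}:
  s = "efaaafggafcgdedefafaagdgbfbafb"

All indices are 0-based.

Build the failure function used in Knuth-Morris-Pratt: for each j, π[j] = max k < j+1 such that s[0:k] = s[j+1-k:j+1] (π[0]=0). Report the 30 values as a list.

[0, 0, 0, 0, 0, 0, 0, 0, 0, 0, 0, 0, 0, 1, 0, 1, 2, 3, 0, 0, 0, 0, 0, 0, 0, 0, 0, 0, 0, 0]

π[0] = 0
j=1 s[j]='f': π[1]=0 (border '')
j=2 s[j]='a': π[2]=0 (border '')
j=3 s[j]='a': π[3]=0 (border '')
j=4 s[j]='a': π[4]=0 (border '')
j=5 s[j]='f': π[5]=0 (border '')
j=6 s[j]='g': π[6]=0 (border '')
j=7 s[j]='g': π[7]=0 (border '')
j=8 s[j]='a': π[8]=0 (border '')
j=9 s[j]='f': π[9]=0 (border '')
j=10 s[j]='c': π[10]=0 (border '')
j=11 s[j]='g': π[11]=0 (border '')
j=12 s[j]='d': π[12]=0 (border '')
j=13 s[j]='e': π[13]=1 (border 'e')
j=14 s[j]='d': k: 1→0; π[14]=0 (border '')
j=15 s[j]='e': π[15]=1 (border 'e')
j=16 s[j]='f': π[16]=2 (border 'ef')
j=17 s[j]='a': π[17]=3 (border 'efa')
j=18 s[j]='f': k: 3→0; π[18]=0 (border '')
j=19 s[j]='a': π[19]=0 (border '')
j=20 s[j]='a': π[20]=0 (border '')
j=21 s[j]='g': π[21]=0 (border '')
j=22 s[j]='d': π[22]=0 (border '')
j=23 s[j]='g': π[23]=0 (border '')
j=24 s[j]='b': π[24]=0 (border '')
j=25 s[j]='f': π[25]=0 (border '')
j=26 s[j]='b': π[26]=0 (border '')
j=27 s[j]='a': π[27]=0 (border '')
j=28 s[j]='f': π[28]=0 (border '')
j=29 s[j]='b': π[29]=0 (border '')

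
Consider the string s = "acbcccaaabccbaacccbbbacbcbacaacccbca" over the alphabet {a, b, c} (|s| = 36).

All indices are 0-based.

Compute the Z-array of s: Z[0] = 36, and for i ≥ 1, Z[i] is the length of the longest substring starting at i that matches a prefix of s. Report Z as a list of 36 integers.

Z[0]=36
i=1: i≥r, start 0; Z[1]=0
i=2: i≥r, start 0; Z[2]=0
i=3: i≥r, start 0; Z[3]=0
i=4: i≥r, start 0; Z[4]=0
i=5: i≥r, start 0; Z[5]=0
i=6: i≥r, start 0; Z[6]=1 grow→box=[6,7)
i=7: i≥r, start 0; Z[7]=1 grow→box=[7,8)
i=8: i≥r, start 0; Z[8]=1 grow→box=[8,9)
i=9: i≥r, start 0; Z[9]=0
i=10: i≥r, start 0; Z[10]=0
i=11: i≥r, start 0; Z[11]=0
i=12: i≥r, start 0; Z[12]=0
i=13: i≥r, start 0; Z[13]=1 grow→box=[13,14)
i=14: i≥r, start 0; Z[14]=2 grow→box=[14,16)
i=15: min(r-i=1, Z[1]=0)=0; Z[15]=0
i=16: i≥r, start 0; Z[16]=0
i=17: i≥r, start 0; Z[17]=0
i=18: i≥r, start 0; Z[18]=0
i=19: i≥r, start 0; Z[19]=0
i=20: i≥r, start 0; Z[20]=0
i=21: i≥r, start 0; Z[21]=4 grow→box=[21,25)
i=22: min(r-i=3, Z[1]=0)=0; Z[22]=0
i=23: min(r-i=2, Z[2]=0)=0; Z[23]=0
i=24: min(r-i=1, Z[3]=0)=0; Z[24]=0
i=25: i≥r, start 0; Z[25]=0
i=26: i≥r, start 0; Z[26]=2 grow→box=[26,28)
i=27: min(r-i=1, Z[1]=0)=0; Z[27]=0
i=28: i≥r, start 0; Z[28]=1 grow→box=[28,29)
i=29: i≥r, start 0; Z[29]=2 grow→box=[29,31)
i=30: min(r-i=1, Z[1]=0)=0; Z[30]=0
i=31: i≥r, start 0; Z[31]=0
i=32: i≥r, start 0; Z[32]=0
i=33: i≥r, start 0; Z[33]=0
i=34: i≥r, start 0; Z[34]=0
i=35: i≥r, start 0; Z[35]=1 grow→box=[35,36)

[36, 0, 0, 0, 0, 0, 1, 1, 1, 0, 0, 0, 0, 1, 2, 0, 0, 0, 0, 0, 0, 4, 0, 0, 0, 0, 2, 0, 1, 2, 0, 0, 0, 0, 0, 1]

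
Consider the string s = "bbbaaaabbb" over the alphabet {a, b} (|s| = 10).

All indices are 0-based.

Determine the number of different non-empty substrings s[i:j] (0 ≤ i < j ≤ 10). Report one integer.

rank | idx | suffix
   0 |   3 | aaaabbb
   1 |   4 | aaabbb
   2 |   5 | aabbb
   3 |   6 | abbb
   4 |   9 | b
   5 |   2 | baaaabbb
   6 |   8 | bb
   7 |   1 | bbaaaabbb
   8 |   7 | bbb
   9 |   0 | bbbaaaabbb

SA = [3, 4, 5, 6, 9, 2, 8, 1, 7, 0]
rank  pair      lcp
   1  s[3:],s[4:]  3  'aaa'
   2  s[4:],s[5:]  2  'aa'
   3  s[5:],s[6:]  1  'a'
   4  s[6:],s[9:]  0  ''
   5  s[9:],s[2:]  1  'b'
   6  s[2:],s[8:]  1  'b'
   7  s[8:],s[1:]  2  'bb'
   8  s[1:],s[7:]  2  'bb'
   9  s[7:],s[0:]  3  'bbb'

n(n+1)/2 = 10·11/2 = 55
Σ LCP = 0 + 3 + 2 + 1 + 0 + 1 + 1 + 2 + 2 + 3 = 15
distinct = 55 − 15 = 40

40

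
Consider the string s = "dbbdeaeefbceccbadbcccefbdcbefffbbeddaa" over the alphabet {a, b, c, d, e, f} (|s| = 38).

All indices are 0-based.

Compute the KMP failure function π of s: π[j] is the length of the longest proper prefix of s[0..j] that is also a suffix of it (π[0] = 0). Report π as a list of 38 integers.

[0, 0, 0, 1, 0, 0, 0, 0, 0, 0, 0, 0, 0, 0, 0, 0, 1, 2, 0, 0, 0, 0, 0, 0, 1, 0, 0, 0, 0, 0, 0, 0, 0, 0, 1, 1, 0, 0]

π[0] = 0
j=1 s[j]='b': π[1]=0 (border '')
j=2 s[j]='b': π[2]=0 (border '')
j=3 s[j]='d': π[3]=1 (border 'd')
j=4 s[j]='e': k: 1→0; π[4]=0 (border '')
j=5 s[j]='a': π[5]=0 (border '')
j=6 s[j]='e': π[6]=0 (border '')
j=7 s[j]='e': π[7]=0 (border '')
j=8 s[j]='f': π[8]=0 (border '')
j=9 s[j]='b': π[9]=0 (border '')
j=10 s[j]='c': π[10]=0 (border '')
j=11 s[j]='e': π[11]=0 (border '')
j=12 s[j]='c': π[12]=0 (border '')
j=13 s[j]='c': π[13]=0 (border '')
j=14 s[j]='b': π[14]=0 (border '')
j=15 s[j]='a': π[15]=0 (border '')
j=16 s[j]='d': π[16]=1 (border 'd')
j=17 s[j]='b': π[17]=2 (border 'db')
j=18 s[j]='c': k: 2→0; π[18]=0 (border '')
j=19 s[j]='c': π[19]=0 (border '')
j=20 s[j]='c': π[20]=0 (border '')
j=21 s[j]='e': π[21]=0 (border '')
j=22 s[j]='f': π[22]=0 (border '')
j=23 s[j]='b': π[23]=0 (border '')
j=24 s[j]='d': π[24]=1 (border 'd')
j=25 s[j]='c': k: 1→0; π[25]=0 (border '')
j=26 s[j]='b': π[26]=0 (border '')
j=27 s[j]='e': π[27]=0 (border '')
j=28 s[j]='f': π[28]=0 (border '')
j=29 s[j]='f': π[29]=0 (border '')
j=30 s[j]='f': π[30]=0 (border '')
j=31 s[j]='b': π[31]=0 (border '')
j=32 s[j]='b': π[32]=0 (border '')
j=33 s[j]='e': π[33]=0 (border '')
j=34 s[j]='d': π[34]=1 (border 'd')
j=35 s[j]='d': k: 1→0; π[35]=1 (border 'd')
j=36 s[j]='a': k: 1→0; π[36]=0 (border '')
j=37 s[j]='a': π[37]=0 (border '')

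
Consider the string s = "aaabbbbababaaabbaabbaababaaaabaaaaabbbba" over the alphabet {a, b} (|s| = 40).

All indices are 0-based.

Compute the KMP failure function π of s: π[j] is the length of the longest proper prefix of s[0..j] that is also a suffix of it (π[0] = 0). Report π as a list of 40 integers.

π[0] = 0
j=1 s[j]='a': π[1]=1 (border 'a')
j=2 s[j]='a': π[2]=2 (border 'aa')
j=3 s[j]='b': k: 2→1→0; π[3]=0 (border '')
j=4 s[j]='b': π[4]=0 (border '')
j=5 s[j]='b': π[5]=0 (border '')
j=6 s[j]='b': π[6]=0 (border '')
j=7 s[j]='a': π[7]=1 (border 'a')
j=8 s[j]='b': k: 1→0; π[8]=0 (border '')
j=9 s[j]='a': π[9]=1 (border 'a')
j=10 s[j]='b': k: 1→0; π[10]=0 (border '')
j=11 s[j]='a': π[11]=1 (border 'a')
j=12 s[j]='a': π[12]=2 (border 'aa')
j=13 s[j]='a': π[13]=3 (border 'aaa')
j=14 s[j]='b': π[14]=4 (border 'aaab')
j=15 s[j]='b': π[15]=5 (border 'aaabb')
j=16 s[j]='a': k: 5→0; π[16]=1 (border 'a')
j=17 s[j]='a': π[17]=2 (border 'aa')
j=18 s[j]='b': k: 2→1→0; π[18]=0 (border '')
j=19 s[j]='b': π[19]=0 (border '')
j=20 s[j]='a': π[20]=1 (border 'a')
j=21 s[j]='a': π[21]=2 (border 'aa')
j=22 s[j]='b': k: 2→1→0; π[22]=0 (border '')
j=23 s[j]='a': π[23]=1 (border 'a')
j=24 s[j]='b': k: 1→0; π[24]=0 (border '')
j=25 s[j]='a': π[25]=1 (border 'a')
j=26 s[j]='a': π[26]=2 (border 'aa')
j=27 s[j]='a': π[27]=3 (border 'aaa')
j=28 s[j]='a': k: 3→2; π[28]=3 (border 'aaa')
j=29 s[j]='b': π[29]=4 (border 'aaab')
j=30 s[j]='a': k: 4→0; π[30]=1 (border 'a')
j=31 s[j]='a': π[31]=2 (border 'aa')
j=32 s[j]='a': π[32]=3 (border 'aaa')
j=33 s[j]='a': k: 3→2; π[33]=3 (border 'aaa')
j=34 s[j]='a': k: 3→2; π[34]=3 (border 'aaa')
j=35 s[j]='b': π[35]=4 (border 'aaab')
j=36 s[j]='b': π[36]=5 (border 'aaabb')
j=37 s[j]='b': π[37]=6 (border 'aaabbb')
j=38 s[j]='b': π[38]=7 (border 'aaabbbb')
j=39 s[j]='a': π[39]=8 (border 'aaabbbba')

[0, 1, 2, 0, 0, 0, 0, 1, 0, 1, 0, 1, 2, 3, 4, 5, 1, 2, 0, 0, 1, 2, 0, 1, 0, 1, 2, 3, 3, 4, 1, 2, 3, 3, 3, 4, 5, 6, 7, 8]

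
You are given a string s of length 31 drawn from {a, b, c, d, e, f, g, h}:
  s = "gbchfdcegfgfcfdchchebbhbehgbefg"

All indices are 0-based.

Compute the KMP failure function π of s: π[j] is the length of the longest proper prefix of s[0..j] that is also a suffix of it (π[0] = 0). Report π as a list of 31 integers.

[0, 0, 0, 0, 0, 0, 0, 0, 1, 0, 1, 0, 0, 0, 0, 0, 0, 0, 0, 0, 0, 0, 0, 0, 0, 0, 1, 2, 0, 0, 1]

π[0] = 0
j=1 s[j]='b': π[1]=0 (border '')
j=2 s[j]='c': π[2]=0 (border '')
j=3 s[j]='h': π[3]=0 (border '')
j=4 s[j]='f': π[4]=0 (border '')
j=5 s[j]='d': π[5]=0 (border '')
j=6 s[j]='c': π[6]=0 (border '')
j=7 s[j]='e': π[7]=0 (border '')
j=8 s[j]='g': π[8]=1 (border 'g')
j=9 s[j]='f': k: 1→0; π[9]=0 (border '')
j=10 s[j]='g': π[10]=1 (border 'g')
j=11 s[j]='f': k: 1→0; π[11]=0 (border '')
j=12 s[j]='c': π[12]=0 (border '')
j=13 s[j]='f': π[13]=0 (border '')
j=14 s[j]='d': π[14]=0 (border '')
j=15 s[j]='c': π[15]=0 (border '')
j=16 s[j]='h': π[16]=0 (border '')
j=17 s[j]='c': π[17]=0 (border '')
j=18 s[j]='h': π[18]=0 (border '')
j=19 s[j]='e': π[19]=0 (border '')
j=20 s[j]='b': π[20]=0 (border '')
j=21 s[j]='b': π[21]=0 (border '')
j=22 s[j]='h': π[22]=0 (border '')
j=23 s[j]='b': π[23]=0 (border '')
j=24 s[j]='e': π[24]=0 (border '')
j=25 s[j]='h': π[25]=0 (border '')
j=26 s[j]='g': π[26]=1 (border 'g')
j=27 s[j]='b': π[27]=2 (border 'gb')
j=28 s[j]='e': k: 2→0; π[28]=0 (border '')
j=29 s[j]='f': π[29]=0 (border '')
j=30 s[j]='g': π[30]=1 (border 'g')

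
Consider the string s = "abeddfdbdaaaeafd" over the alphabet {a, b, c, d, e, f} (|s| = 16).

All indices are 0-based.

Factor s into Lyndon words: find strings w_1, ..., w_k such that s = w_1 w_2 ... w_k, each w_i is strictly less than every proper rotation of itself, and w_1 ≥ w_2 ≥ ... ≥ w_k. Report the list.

emit factor 1: 'abeddfdbd' (i=0, period=9)
emit factor 2: 'aaaeafd' (i=9, period=7)

["abeddfdbd", "aaaeafd"]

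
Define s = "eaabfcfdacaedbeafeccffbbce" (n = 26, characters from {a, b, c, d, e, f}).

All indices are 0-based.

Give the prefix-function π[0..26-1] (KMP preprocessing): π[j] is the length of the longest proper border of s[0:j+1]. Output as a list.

[0, 0, 0, 0, 0, 0, 0, 0, 0, 0, 0, 1, 0, 0, 1, 2, 0, 1, 0, 0, 0, 0, 0, 0, 0, 1]

π[0] = 0
j=1 s[j]='a': π[1]=0 (border '')
j=2 s[j]='a': π[2]=0 (border '')
j=3 s[j]='b': π[3]=0 (border '')
j=4 s[j]='f': π[4]=0 (border '')
j=5 s[j]='c': π[5]=0 (border '')
j=6 s[j]='f': π[6]=0 (border '')
j=7 s[j]='d': π[7]=0 (border '')
j=8 s[j]='a': π[8]=0 (border '')
j=9 s[j]='c': π[9]=0 (border '')
j=10 s[j]='a': π[10]=0 (border '')
j=11 s[j]='e': π[11]=1 (border 'e')
j=12 s[j]='d': k: 1→0; π[12]=0 (border '')
j=13 s[j]='b': π[13]=0 (border '')
j=14 s[j]='e': π[14]=1 (border 'e')
j=15 s[j]='a': π[15]=2 (border 'ea')
j=16 s[j]='f': k: 2→0; π[16]=0 (border '')
j=17 s[j]='e': π[17]=1 (border 'e')
j=18 s[j]='c': k: 1→0; π[18]=0 (border '')
j=19 s[j]='c': π[19]=0 (border '')
j=20 s[j]='f': π[20]=0 (border '')
j=21 s[j]='f': π[21]=0 (border '')
j=22 s[j]='b': π[22]=0 (border '')
j=23 s[j]='b': π[23]=0 (border '')
j=24 s[j]='c': π[24]=0 (border '')
j=25 s[j]='e': π[25]=1 (border 'e')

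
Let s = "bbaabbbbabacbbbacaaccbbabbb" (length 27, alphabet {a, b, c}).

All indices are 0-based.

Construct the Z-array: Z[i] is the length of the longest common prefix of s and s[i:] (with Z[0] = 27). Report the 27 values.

Z[0]=27
i=1: i≥r, start 0; Z[1]=1 extend→box=[1,2)
i=2: i≥r, start 0; Z[2]=0
i=3: i≥r, start 0; Z[3]=0
i=4: i≥r, start 0; Z[4]=2 extend→box=[4,6)
i=5: min(r-i=1, Z[1]=1)=1; Z[5]=2 extend→box=[5,7)
i=6: min(r-i=1, Z[1]=1)=1; Z[6]=3 extend→box=[6,9)
i=7: min(r-i=2, Z[1]=1)=1; Z[7]=1
i=8: min(r-i=1, Z[2]=0)=0; Z[8]=0
i=9: i≥r, start 0; Z[9]=1 extend→box=[9,10)
i=10: i≥r, start 0; Z[10]=0
i=11: i≥r, start 0; Z[11]=0
i=12: i≥r, start 0; Z[12]=2 extend→box=[12,14)
i=13: min(r-i=1, Z[1]=1)=1; Z[13]=3 extend→box=[13,16)
i=14: min(r-i=2, Z[1]=1)=1; Z[14]=1
i=15: min(r-i=1, Z[2]=0)=0; Z[15]=0
i=16: i≥r, start 0; Z[16]=0
i=17: i≥r, start 0; Z[17]=0
i=18: i≥r, start 0; Z[18]=0
i=19: i≥r, start 0; Z[19]=0
i=20: i≥r, start 0; Z[20]=0
i=21: i≥r, start 0; Z[21]=3 extend→box=[21,24)
i=22: min(r-i=2, Z[1]=1)=1; Z[22]=1
i=23: min(r-i=1, Z[2]=0)=0; Z[23]=0
i=24: i≥r, start 0; Z[24]=2 extend→box=[24,26)
i=25: min(r-i=1, Z[1]=1)=1; Z[25]=2 extend→box=[25,27)
i=26: min(r-i=1, Z[1]=1)=1; Z[26]=1

[27, 1, 0, 0, 2, 2, 3, 1, 0, 1, 0, 0, 2, 3, 1, 0, 0, 0, 0, 0, 0, 3, 1, 0, 2, 2, 1]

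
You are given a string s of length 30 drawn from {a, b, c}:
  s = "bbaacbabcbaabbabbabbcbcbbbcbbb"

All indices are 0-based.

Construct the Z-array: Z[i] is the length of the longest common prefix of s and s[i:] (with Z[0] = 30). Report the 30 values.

Z[0]=30
i=1: i≥r, start 0; Z[1]=1 scan→box=[1,2)
i=2: i≥r, start 0; Z[2]=0
i=3: i≥r, start 0; Z[3]=0
i=4: i≥r, start 0; Z[4]=0
i=5: i≥r, start 0; Z[5]=1 scan→box=[5,6)
i=6: i≥r, start 0; Z[6]=0
i=7: i≥r, start 0; Z[7]=1 scan→box=[7,8)
i=8: i≥r, start 0; Z[8]=0
i=9: i≥r, start 0; Z[9]=1 scan→box=[9,10)
i=10: i≥r, start 0; Z[10]=0
i=11: i≥r, start 0; Z[11]=0
i=12: i≥r, start 0; Z[12]=3 scan→box=[12,15)
i=13: min(r-i=2, Z[1]=1)=1; Z[13]=1
i=14: min(r-i=1, Z[2]=0)=0; Z[14]=0
i=15: i≥r, start 0; Z[15]=3 scan→box=[15,18)
i=16: min(r-i=2, Z[1]=1)=1; Z[16]=1
i=17: min(r-i=1, Z[2]=0)=0; Z[17]=0
i=18: i≥r, start 0; Z[18]=2 scan→box=[18,20)
i=19: min(r-i=1, Z[1]=1)=1; Z[19]=1
i=20: i≥r, start 0; Z[20]=0
i=21: i≥r, start 0; Z[21]=1 scan→box=[21,22)
i=22: i≥r, start 0; Z[22]=0
i=23: i≥r, start 0; Z[23]=2 scan→box=[23,25)
i=24: min(r-i=1, Z[1]=1)=1; Z[24]=2 scan→box=[24,26)
i=25: min(r-i=1, Z[1]=1)=1; Z[25]=1
i=26: i≥r, start 0; Z[26]=0
i=27: i≥r, start 0; Z[27]=2 scan→box=[27,29)
i=28: min(r-i=1, Z[1]=1)=1; Z[28]=2 scan→box=[28,30)
i=29: min(r-i=1, Z[1]=1)=1; Z[29]=1

[30, 1, 0, 0, 0, 1, 0, 1, 0, 1, 0, 0, 3, 1, 0, 3, 1, 0, 2, 1, 0, 1, 0, 2, 2, 1, 0, 2, 2, 1]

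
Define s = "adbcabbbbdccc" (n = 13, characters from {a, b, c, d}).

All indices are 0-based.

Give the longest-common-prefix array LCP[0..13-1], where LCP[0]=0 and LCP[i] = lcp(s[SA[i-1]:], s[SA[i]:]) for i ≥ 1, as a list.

sorted suffixes:
  #0 SA[0]=4  'abbbbdccc'
  #1 SA[1]=0  'adbcabbbbdccc'
  #2 SA[2]=5  'bbbbdccc'
  #3 SA[3]=6  'bbbdccc'
  #4 SA[4]=7  'bbdccc'
  #5 SA[5]=2  'bcabbbbdccc'
  #6 SA[6]=8  'bdccc'
  #7 SA[7]=12  'c'
  #8 SA[8]=3  'cabbbbdccc'
  #9 SA[9]=11  'cc'
  #10 SA[10]=10  'ccc'
  #11 SA[11]=1  'dbcabbbbdccc'
  #12 SA[12]=9  'dccc'

SA = [4, 0, 5, 6, 7, 2, 8, 12, 3, 11, 10, 1, 9]
[i] adj suffixes → lcp
  [1] 4/0 → 1 ('a')
  [2] 0/5 → 0 ('')
  [3] 5/6 → 3 ('bbb')
  [4] 6/7 → 2 ('bb')
  [5] 7/2 → 1 ('b')
  [6] 2/8 → 1 ('b')
  [7] 8/12 → 0 ('')
  [8] 12/3 → 1 ('c')
  [9] 3/11 → 1 ('c')
  [10] 11/10 → 2 ('cc')
  [11] 10/1 → 0 ('')
  [12] 1/9 → 1 ('d')

[0, 1, 0, 3, 2, 1, 1, 0, 1, 1, 2, 0, 1]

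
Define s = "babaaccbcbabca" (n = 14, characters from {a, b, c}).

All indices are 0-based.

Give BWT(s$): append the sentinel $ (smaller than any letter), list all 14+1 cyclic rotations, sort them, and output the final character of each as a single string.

rank  rotation         last
    0  $babaaccbcbabca  a
    1  a$babaaccbcbabc  c
    2  aaccbcbabca$bab  b
    3  abaaccbcbabca$b  b
    4  abca$babaaccbcb  b
    5  accbcbabca$baba  a
    6  baaccbcbabca$ba  a
    7  babaaccbcbabca$  $
    8  babca$babaaccbc  c
    9  bca$babaaccbcba  a
   10  bcbabca$babaacc  c
   11  ca$babaaccbcbab  b
   12  cbabca$babaaccb  b
   13  cbcbabca$babaac  c
   14  ccbcbabca$babaa  a

acbbbaa$cacbbca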